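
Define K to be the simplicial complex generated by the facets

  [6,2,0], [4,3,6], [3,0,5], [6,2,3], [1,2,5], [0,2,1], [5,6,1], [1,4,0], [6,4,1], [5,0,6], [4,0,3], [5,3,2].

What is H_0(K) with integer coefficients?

H_0 ≅ Z.

K has 7 vertices, 18 edges, 12 triangles.
rank ∂_0 = 0, rank ∂_1 = 6 ⇒ b_0 = 7 − 0 − 6 = 1; all invariant factors of ∂_1 are 1 so no torsion. So H_0 ≅ Z.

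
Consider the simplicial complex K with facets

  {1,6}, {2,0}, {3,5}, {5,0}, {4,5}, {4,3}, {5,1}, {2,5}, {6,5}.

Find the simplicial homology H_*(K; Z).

H_0 ≅ Z,  H_1 ≅ Z^3.

K has 7 vertices, 9 edges.
rank ∂_0 = 0, rank ∂_1 = 6 ⇒ b_0 = 7 − 0 − 6 = 1; all invariant factors of ∂_1 are 1 so no torsion. So H_0 ≅ Z.
rank ∂_1 = 6, rank ∂_2 = 0 ⇒ b_1 = 9 − 6 − 0 = 3. So H_1 ≅ Z^3.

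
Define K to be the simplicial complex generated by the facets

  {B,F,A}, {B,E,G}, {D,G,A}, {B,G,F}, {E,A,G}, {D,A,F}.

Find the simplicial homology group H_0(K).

H_0 = Z.

Fix the vertex order A < B < D < E < F < G and write every simplex with vertices in increasing order. Then dim K = 2 and the simplices of K are:

  0-simplices (6): A, B, D, E, F, G
  1-simplices (12): AB, AD, AE, AF, AG, BE, BF, BG, DF, DG, EG, FG
  2-simplices (6): ABF, ADF, ADG, AEG, BEG, BFG

giving chain groups C_0 ≅ Z^6, C_1 ≅ Z^12, C_2 ≅ Z^6.

∂_1: C_1 → C_0 is given by ∂[p,q] = [q] − [p]. For instance
  ∂AF = F − A.
The resulting 6×12 matrix has rank 5, and its Smith normal form has invariant factors (1,1,1,1,1).

The boundary map ∂_2: C_2 → C_1 sends each 2-simplex [p,q,r] to [q,r] − [p,r] + [p,q]. For instance
  ∂BFG = FG − BG + BF,
  ∂ADF = DF − AF + AD.
This gives a 12×6 integer matrix of rank 6; reducing to Smith normal form yields diagonal entries (1,1,1,1,1,1).

Reading off H_k = ker ∂_k / im ∂_{k+1}:

  H_0: rank C_0 − rank ∂_1 = 6 − 5 = 1, and the invariant factors of ∂_1 are all 1, so H_0 = Z.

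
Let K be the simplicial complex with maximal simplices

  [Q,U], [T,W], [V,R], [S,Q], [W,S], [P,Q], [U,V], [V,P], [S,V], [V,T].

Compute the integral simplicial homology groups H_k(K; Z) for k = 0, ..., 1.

Fix the vertex order P < Q < R < S < T < U < V < W and write every simplex with vertices in increasing order. Then dim K = 1 and the simplices of K are:

  0-simplices (8): P, Q, R, S, T, U, V, W
  1-simplices (10): PQ, PV, QS, QU, RV, SV, SW, TV, TW, UV

giving chain groups C_0 ≅ Z^8, C_1 ≅ Z^10.

Boundary ∂_1: C_1 → C_0 maps an edge to its endpoints' difference, ∂[p,q] = q − p. For instance
  ∂RV = V − R.
As a 8×10 matrix over Z this has rank 7, with invariant factors (1,1,1,1,1,1,1).

Computing H_k = (kernel of ∂_k) / (image of ∂_{k+1}):

  H_0: rank C_0 − rank ∂_1 = 8 − 7 = 1, and the invariant factors of ∂_1 are all 1, so H_0 ≅ Z.
  H_1: rank ker ∂_1 − rank ∂_2 = (10 − 7) − 0 = 3, and there is no ∂_2, so H_1 ≅ Z^3.

As a check, the Euler characteristic is 8 − 10 = -2, which agrees with 1 − 3 = -2.

H_0 ≅ Z,  H_1 ≅ Z^3.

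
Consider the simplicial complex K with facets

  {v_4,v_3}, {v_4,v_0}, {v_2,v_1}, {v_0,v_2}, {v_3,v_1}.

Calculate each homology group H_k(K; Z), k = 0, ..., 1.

We work with the vertex ordering v_0 < v_1 < v_2 < v_3 < v_4. The simplices of K, each written with vertices in increasing order, are:

  0-simplices (5): [v_0], [v_1], [v_2], [v_3], [v_4]
  1-simplices (5): [v_0,v_2], [v_0,v_4], [v_1,v_2], [v_1,v_3], [v_3,v_4]

so the chain groups are C_0 ≅ Z^5, C_1 ≅ Z^5.

Boundary ∂_1: C_1 → C_0 sends each edge [p,q] (with p < q) to q − p.
The 5×5 boundary matrix has rank 4 and Smith normal form diag(1,1,1,1).

Now H_k = ker ∂_k / im ∂_{k+1}, so:

  H_0: rank C_0 − rank ∂_1 = 5 − 4 = 1, and the invariant factors of ∂_1 are all 1, so H_0 ≅ Z.
  H_1: rank ker ∂_1 − rank ∂_2 = (5 − 4) − 0 = 1, and there is no ∂_2, so H_1 ≅ Z.

As a check, the Euler characteristic is 5 − 5 = 0, which agrees with 1 − 1 = 0.
(K is a triangulation of the circle S^1.)

H_0 = Z,  H_1 = Z.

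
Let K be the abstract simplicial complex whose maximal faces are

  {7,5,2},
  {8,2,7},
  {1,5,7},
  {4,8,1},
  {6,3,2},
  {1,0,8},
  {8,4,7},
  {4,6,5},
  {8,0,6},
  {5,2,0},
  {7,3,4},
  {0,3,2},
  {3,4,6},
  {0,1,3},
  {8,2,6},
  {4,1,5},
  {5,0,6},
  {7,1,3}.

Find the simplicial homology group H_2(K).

H_2 ≅ 0.

Take the total order 0 < 1 < 2 < 3 < 4 < 5 < 6 < 7 < 8 on the vertex set. Then K (dimension 2) consists of the simplices:

  0-simplices (9): [0], [1], [2], [3], [4], [5], [6], [7], [8]
  1-simplices (27): (27 of them)
  2-simplices (18): [0,1,3], [0,1,8], [0,2,3], [0,2,5], [0,5,6], [0,6,8], [1,3,7], [1,4,5], [1,4,8], [1,5,7], [2,3,6], [2,5,7], [2,6,8], [2,7,8], [3,4,6], [3,4,7], [4,5,6], [4,7,8]

Hence C_0 ≅ Z^9, C_1 ≅ Z^27, C_2 ≅ Z^18.

∂_1: C_1 → C_0 sends each edge [p,q] (with p < q) to q − p. For instance
  ∂[3,6] = [6] − [3].
The resulting 9×27 matrix has rank 8, and its Smith normal form has invariant factors (1,1,1,1,1,1,1,1).

∂_2: C_2 → C_1 maps a triangle to the signed sum of its edges. For instance
  ∂[0,1,8] = [1,8] − [0,8] + [0,1],
  ∂[4,7,8] = [7,8] − [4,8] + [4,7].
This gives a 27×18 integer matrix of rank 18; reducing to Smith normal form yields diagonal entries (1,1,1,1,1,1,1,1,1,1,1,1,1,1,1,1,1,2).

From H_k ≅ ker(∂_k) / im(∂_{k+1}) we obtain:

  H_2: rank ker ∂_2 − rank ∂_3 = (18 − 18) − 0 = 0, and there is no ∂_3, so H_2 ≅ 0.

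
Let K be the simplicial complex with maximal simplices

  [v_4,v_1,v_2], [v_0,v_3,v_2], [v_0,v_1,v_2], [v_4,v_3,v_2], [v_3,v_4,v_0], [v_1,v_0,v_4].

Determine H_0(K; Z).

H_0 ≅ Z.

Fix the vertex order v_0 < v_1 < v_2 < v_3 < v_4 and write every simplex with vertices in increasing order. Then dim K = 2 and the simplices of K are:

  0-simplices (5): [v_0], [v_1], [v_2], [v_3], [v_4]
  1-simplices (9): [v_0,v_1], [v_0,v_2], [v_0,v_3], [v_0,v_4], [v_1,v_2], [v_1,v_4], [v_2,v_3], [v_2,v_4], [v_3,v_4]
  2-simplices (6): [v_0,v_1,v_2], [v_0,v_1,v_4], [v_0,v_2,v_3], [v_0,v_3,v_4], [v_1,v_2,v_4], [v_2,v_3,v_4]

so the chain groups are C_0 ≅ Z^5, C_1 ≅ Z^9, C_2 ≅ Z^6.

∂_1: C_1 → C_0 sends each edge [p,q] (with p < q) to q − p. For instance
  ∂[v_0,v_3] = [v_3] − [v_0].
This gives a 5×9 integer matrix of rank 4; reducing to Smith normal form yields diagonal entries (1,1,1,1).

∂_2: C_2 → C_1 sends each 2-simplex [p,q,r] to [q,r] − [p,r] + [p,q]. For instance
  ∂[v_1,v_2,v_4] = [v_2,v_4] − [v_1,v_4] + [v_1,v_2],
  ∂[v_2,v_3,v_4] = [v_3,v_4] − [v_2,v_4] + [v_2,v_3].
The resulting 9×6 matrix has rank 5, and its Smith normal form has invariant factors (1,1,1,1,1).

Computing H_k = (kernel of ∂_k) / (image of ∂_{k+1}):

  H_0: rank C_0 − rank ∂_1 = 5 − 4 = 1, and the invariant factors of ∂_1 are all 1, so H_0 = Z.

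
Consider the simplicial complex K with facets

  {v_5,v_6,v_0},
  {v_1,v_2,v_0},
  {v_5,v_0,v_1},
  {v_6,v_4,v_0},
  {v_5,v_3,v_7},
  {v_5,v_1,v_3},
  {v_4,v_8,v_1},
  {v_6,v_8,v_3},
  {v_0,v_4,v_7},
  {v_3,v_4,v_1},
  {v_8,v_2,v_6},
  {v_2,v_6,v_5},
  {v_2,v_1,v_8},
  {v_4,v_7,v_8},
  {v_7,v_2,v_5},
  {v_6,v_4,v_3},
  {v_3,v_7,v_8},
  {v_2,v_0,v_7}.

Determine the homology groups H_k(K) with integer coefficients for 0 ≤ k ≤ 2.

Take the total order v_0 < v_1 < v_2 < v_3 < v_4 < v_5 < v_6 < v_7 < v_8 on the vertex set. Then K (dimension 2) consists of the simplices:

  0-simplices (9): [v_0], [v_1], [v_2], [v_3], [v_4], [v_5], [v_6], [v_7], [v_8]
  1-simplices (27): (27 of them)
  2-simplices (18): (18 of them)

giving chain groups C_0 ≅ Z^9, C_1 ≅ Z^27, C_2 ≅ Z^18.

∂_1: C_1 → C_0 is given by ∂[p,q] = [q] − [p]. For instance
  ∂[v_3,v_7] = [v_7] − [v_3].
This gives a 9×27 integer matrix of rank 8; reducing to Smith normal form yields diagonal entries (1,1,1,1,1,1,1,1).

The boundary map ∂_2: C_2 → C_1 sends each 2-simplex [p,q,r] to [q,r] − [p,r] + [p,q]. For instance
  ∂[v_1,v_4,v_8] = [v_4,v_8] − [v_1,v_8] + [v_1,v_4],
  ∂[v_3,v_7,v_8] = [v_7,v_8] − [v_3,v_8] + [v_3,v_7].
As a 27×18 matrix over Z this has rank 18, with invariant factors (1,1,1,1,1,1,1,1,1,1,1,1,1,1,1,1,1,2).

Computing H_k = (kernel of ∂_k) / (image of ∂_{k+1}):

  H_0: rank C_0 − rank ∂_1 = 9 − 8 = 1, and the invariant factors of ∂_1 are all 1, so H_0 ≅ Z.
  H_1: rank ker ∂_1 − rank ∂_2 = (27 − 8) − 18 = 1, and ∂_2 has invariant factor 2 > 1, so H_1 ≅ Z × Z/2.
  H_2: rank ker ∂_2 − rank ∂_3 = (18 − 18) − 0 = 0, and there is no ∂_3, so H_2 ≅ 0.

H_0 ≅ Z,  H_1 ≅ Z × Z/2,  H_2 = 0.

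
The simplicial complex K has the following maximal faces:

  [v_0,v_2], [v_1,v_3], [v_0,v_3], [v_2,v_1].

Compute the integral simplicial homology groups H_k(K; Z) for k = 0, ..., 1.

Order the vertices as v_0 < v_1 < v_2 < v_3. Listing each simplex with vertices in this order, K has dimension 1 with simplices:

  0-simplices (4): [v_0], [v_1], [v_2], [v_3]
  1-simplices (4): [v_0,v_2], [v_0,v_3], [v_1,v_2], [v_1,v_3]

so the chain groups are C_0 ≅ Z^4, C_1 ≅ Z^4.

The boundary map ∂_1: C_1 → C_0 sends each edge [p,q] (with p < q) to q − p. For instance
  ∂[v_0,v_2] = [v_2] − [v_0].
This gives a 4×4 integer matrix of rank 3; reducing to Smith normal form yields diagonal entries (1,1,1).

Now H_k = ker ∂_k / im ∂_{k+1}, so:

  H_0: rank C_0 − rank ∂_1 = 4 − 3 = 1, and the invariant factors of ∂_1 are all 1, so H_0 = Z.
  H_1: rank ker ∂_1 − rank ∂_2 = (4 − 3) − 0 = 1, and there is no ∂_2, so H_1 = Z.

H_0 ≅ Z,  H_1 ≅ Z.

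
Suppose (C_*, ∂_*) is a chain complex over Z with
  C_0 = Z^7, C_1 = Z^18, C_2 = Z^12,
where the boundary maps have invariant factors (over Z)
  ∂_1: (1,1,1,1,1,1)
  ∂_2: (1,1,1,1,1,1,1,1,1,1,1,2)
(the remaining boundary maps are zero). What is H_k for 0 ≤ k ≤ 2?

H_0 ≅ Z,  H_1 ≅ Z/2,  H_2 = 0.

H_0: b_0 = 7 − 0 − 6 = 1; torsion from ∂_1 factors > 1: none. So H_0 ≅ Z.
H_1: b_1 = 18 − 6 − 12 = 0; torsion from ∂_2 factors > 1: [2]. So H_1 ≅ Z/2.
H_2: b_2 = 12 − 12 − 0 = 0; torsion from ∂_3 factors > 1: none. So H_2 ≅ 0.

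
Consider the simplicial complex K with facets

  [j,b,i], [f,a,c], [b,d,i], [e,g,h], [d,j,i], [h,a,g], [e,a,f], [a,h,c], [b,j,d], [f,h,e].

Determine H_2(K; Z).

H_2 = Z.

Order the vertices as a < b < c < d < e < f < g < h < i < j. Listing each simplex with vertices in this order, K has dimension 2 with simplices:

  0-simplices (10): a, b, c, d, e, f, g, h, i, j
  1-simplices (18): ac, ae, af, ag, ah, bd, bi, bj, cf, ch, di, dj, ef, eg, eh, fh, gh, ij
  2-simplices (10): acf, ach, aef, agh, bdi, bdj, bij, dij, efh, egh

Hence C_0 ≅ Z^10, C_1 ≅ Z^18, C_2 ≅ Z^10.

∂_1: C_1 → C_0 maps an edge to its endpoints' difference, ∂[p,q] = q − p. For instance
  ∂ij = j − i.
As a 10×18 matrix over Z this has rank 8, with invariant factors (1,1,1,1,1,1,1,1).

Boundary ∂_2: C_2 → C_1 acts by ∂[p,q,r] = [q,r] − [p,r] + [p,q]. For instance
  ∂agh = gh − ah + ag,
  ∂bdj = dj − bj + bd.
This gives a 18×10 integer matrix of rank 9; reducing to Smith normal form yields diagonal entries (1,1,1,1,1,1,1,1,1).

From H_k ≅ ker(∂_k) / im(∂_{k+1}) we obtain:

  H_2: rank ker ∂_2 − rank ∂_3 = (10 − 9) − 0 = 1, and there is no ∂_3, so H_2 ≅ Z.

(K is a triangulation of the disjoint union of the cylinder S^1 x I and the 2-sphere S^2.)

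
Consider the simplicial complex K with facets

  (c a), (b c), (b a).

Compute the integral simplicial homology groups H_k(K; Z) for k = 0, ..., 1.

We work with the vertex ordering a < b < c. The simplices of K, each written with vertices in increasing order, are:

  0-simplices (3): a, b, c
  1-simplices (3): ab, ac, bc

giving chain groups C_0 ≅ Z^3, C_1 ≅ Z^3.

Boundary ∂_1: C_1 → C_0 maps an edge to its endpoints' difference, ∂[p,q] = q − p.
This gives a 3×3 integer matrix of rank 2; reducing to Smith normal form yields diagonal entries (1,1).

From H_k ≅ ker(∂_k) / im(∂_{k+1}) we obtain:

  H_0: rank C_0 − rank ∂_1 = 3 − 2 = 1, and the invariant factors of ∂_1 are all 1, so H_0 ≅ Z.
  H_1: rank ker ∂_1 − rank ∂_2 = (3 − 2) − 0 = 1, and there is no ∂_2, so H_1 ≅ Z.

H_0 = Z,  H_1 = Z.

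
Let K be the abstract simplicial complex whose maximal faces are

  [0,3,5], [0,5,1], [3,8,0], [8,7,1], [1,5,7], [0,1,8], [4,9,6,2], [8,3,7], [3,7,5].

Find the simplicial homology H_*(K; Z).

We work with the vertex ordering 0 < 1 < 2 < 3 < 4 < 5 < 6 < 7 < 8 < 9. The simplices of K, each written with vertices in increasing order, are:

  0-simplices (10): [0], [1], [2], [3], [4], [5], [6], [7], [8], [9]
  1-simplices (18): [0,1], [0,3], [0,5], [0,8], [1,5], [1,7], [1,8], [2,4], [2,6], [2,9], [3,5], [3,7], [3,8], [4,6], [4,9], [5,7], [6,9], [7,8]
  2-simplices (12): [0,1,5], [0,1,8], [0,3,5], [0,3,8], [1,5,7], [1,7,8], [2,4,6], [2,4,9], [2,6,9], [3,5,7], [3,7,8], [4,6,9]
  3-simplices (1): [2,4,6,9]

Hence C_0 ≅ Z^10, C_1 ≅ Z^18, C_2 ≅ Z^12, C_3 ≅ Z^1.

Boundary ∂_1: C_1 → C_0 sends each edge [p,q] (with p < q) to q − p. For instance
  ∂[3,5] = [5] − [3].
As a 10×18 matrix over Z this has rank 8, with invariant factors (1,1,1,1,1,1,1,1).

∂_2: C_2 → C_1 sends each 2-simplex [p,q,r] to [q,r] − [p,r] + [p,q]. For instance
  ∂[0,1,5] = [1,5] − [0,5] + [0,1],
  ∂[0,1,8] = [1,8] − [0,8] + [0,1].
As a 18×12 matrix over Z this has rank 10, with invariant factors (1,1,1,1,1,1,1,1,1,1).

∂_3: C_3 → C_2 sends each 3-simplex σ to the alternating sum Σ_i (−1)^i (σ with its i-th vertex removed). For instance
  ∂[2,4,6,9] = [4,6,9] − [2,6,9] + [2,4,9] − [2,4,6].
As a 12×1 matrix over Z this has rank 1, with invariant factors (1).

Reading off H_k = ker ∂_k / im ∂_{k+1}:

  H_0: rank C_0 − rank ∂_1 = 10 − 8 = 2, and the invariant factors of ∂_1 are all 1, so H_0 ≅ Z^2.
  H_1: rank ker ∂_1 − rank ∂_2 = (18 − 8) − 10 = 0, and the invariant factors of ∂_2 are all 1, so H_1 ≅ 0.
  H_2: rank ker ∂_2 − rank ∂_3 = (12 − 10) − 1 = 1, and the invariant factors of ∂_3 are all 1, so H_2 ≅ Z.
  H_3: rank ker ∂_3 − rank ∂_4 = (1 − 1) − 0 = 0, and there is no ∂_4, so H_3 ≅ 0.

As a check, the Euler characteristic is 10 − 18 + 12 − 1 = 3, which agrees with 2 − 0 + 1 − 0 = 3.
(K is a triangulation of the disjoint union of the 3-simplex and the 2-sphere S^2.)

H_0 = Z^2,  H_1 = 0,  H_2 = Z,  H_3 = 0.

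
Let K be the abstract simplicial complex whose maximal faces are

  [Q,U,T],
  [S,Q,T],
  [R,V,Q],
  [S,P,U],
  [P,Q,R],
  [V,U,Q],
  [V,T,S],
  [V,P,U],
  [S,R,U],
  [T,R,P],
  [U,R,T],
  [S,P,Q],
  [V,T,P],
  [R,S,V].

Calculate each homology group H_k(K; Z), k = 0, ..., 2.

H_0 ≅ Z,  H_1 ≅ Z^2,  H_2 ≅ Z.

We work with the vertex ordering P < Q < R < S < T < U < V. The simplices of K, each written with vertices in increasing order, are:

  0-simplices (7): P, Q, R, S, T, U, V
  1-simplices (21): PQ, PR, PS, PT, PU, PV, QR, QS, QT, QU, QV, RS, RT, RU, RV, ST, SU, SV, TU, TV, UV
  2-simplices (14): PQR, PQS, PRT, PSU, PTV, PUV, QRV, QST, QTU, QUV, RSU, RSV, RTU, STV

Hence C_0 ≅ Z^7, C_1 ≅ Z^21, C_2 ≅ Z^14.

Boundary ∂_1: C_1 → C_0 is given by ∂[p,q] = [q] − [p].
This gives a 7×21 integer matrix of rank 6; reducing to Smith normal form yields diagonal entries (1,1,1,1,1,1).

The boundary map ∂_2: C_2 → C_1 acts by ∂[p,q,r] = [q,r] − [p,r] + [p,q]. For instance
  ∂STV = TV − SV + ST,
  ∂QTU = TU − QU + QT.
The resulting 21×14 matrix has rank 13, and its Smith normal form has invariant factors (1,1,1,1,1,1,1,1,1,1,1,1,1).

Reading off H_k = ker ∂_k / im ∂_{k+1}:

  H_0: rank C_0 − rank ∂_1 = 7 − 6 = 1, and the invariant factors of ∂_1 are all 1, so H_0 ≅ Z.
  H_1: rank ker ∂_1 − rank ∂_2 = (21 − 6) − 13 = 2, and the invariant factors of ∂_2 are all 1, so H_1 ≅ Z^2.
  H_2: rank ker ∂_2 − rank ∂_3 = (14 − 13) − 0 = 1, and there is no ∂_3, so H_2 ≅ Z.

As a check, the Euler characteristic is 7 − 21 + 14 = 0, which agrees with 1 − 2 + 1 = 0.
(K is a triangulation of the torus T^2.)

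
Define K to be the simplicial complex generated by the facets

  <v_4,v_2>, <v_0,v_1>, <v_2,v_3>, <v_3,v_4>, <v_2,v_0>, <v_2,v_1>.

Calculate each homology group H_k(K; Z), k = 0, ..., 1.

H_0 = Z,  H_1 = Z^2.

Take the total order v_0 < v_1 < v_2 < v_3 < v_4 on the vertex set. Then K (dimension 1) consists of the simplices:

  0-simplices (5): [v_0], [v_1], [v_2], [v_3], [v_4]
  1-simplices (6): [v_0,v_1], [v_0,v_2], [v_1,v_2], [v_2,v_3], [v_2,v_4], [v_3,v_4]

Hence C_0 ≅ Z^5, C_1 ≅ Z^6.

Boundary ∂_1: C_1 → C_0 sends each edge [p,q] (with p < q) to q − p. For instance
  ∂[v_2,v_4] = [v_4] − [v_2].
This gives a 5×6 integer matrix of rank 4; reducing to Smith normal form yields diagonal entries (1,1,1,1).

Now H_k = ker ∂_k / im ∂_{k+1}, so:

  H_0: rank C_0 − rank ∂_1 = 5 − 4 = 1, and the invariant factors of ∂_1 are all 1, so H_0 = Z.
  H_1: rank ker ∂_1 − rank ∂_2 = (6 − 4) − 0 = 2, and there is no ∂_2, so H_1 = Z^2.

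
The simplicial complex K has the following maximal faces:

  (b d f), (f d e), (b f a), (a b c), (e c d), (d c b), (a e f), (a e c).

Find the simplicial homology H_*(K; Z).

We work with the vertex ordering a < b < c < d < e < f. The simplices of K, each written with vertices in increasing order, are:

  0-simplices (6): a, b, c, d, e, f
  1-simplices (12): ab, ac, ae, af, bc, bd, bf, cd, ce, de, df, ef
  2-simplices (8): abc, abf, ace, aef, bcd, bdf, cde, def

so the chain groups are C_0 ≅ Z^6, C_1 ≅ Z^12, C_2 ≅ Z^8.

Boundary ∂_1: C_1 → C_0 sends each edge [p,q] (with p < q) to q − p.
The 6×12 boundary matrix has rank 5 and Smith normal form diag(1,1,1,1,1).

The boundary map ∂_2: C_2 → C_1 maps a triangle to the signed sum of its edges. For instance
  ∂abc = bc − ac + ab,
  ∂bcd = cd − bd + bc.
The 12×8 boundary matrix has rank 7 and Smith normal form diag(1,1,1,1,1,1,1).

Reading off H_k = ker ∂_k / im ∂_{k+1}:

  H_0: rank C_0 − rank ∂_1 = 6 − 5 = 1, and the invariant factors of ∂_1 are all 1, so H_0 = Z.
  H_1: rank ker ∂_1 − rank ∂_2 = (12 − 5) − 7 = 0, and the invariant factors of ∂_2 are all 1, so H_1 = 0.
  H_2: rank ker ∂_2 − rank ∂_3 = (8 − 7) − 0 = 1, and there is no ∂_3, so H_2 = Z.

(K is a triangulation of the 2-sphere S^2.)

H_0 ≅ Z,  H_1 = 0,  H_2 ≅ Z.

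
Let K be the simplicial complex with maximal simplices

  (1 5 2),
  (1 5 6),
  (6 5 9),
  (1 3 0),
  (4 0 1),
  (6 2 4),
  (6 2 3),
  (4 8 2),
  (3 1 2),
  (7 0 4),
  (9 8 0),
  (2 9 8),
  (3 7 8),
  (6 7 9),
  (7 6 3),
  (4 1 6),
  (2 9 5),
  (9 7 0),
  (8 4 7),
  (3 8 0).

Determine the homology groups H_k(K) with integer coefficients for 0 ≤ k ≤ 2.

H_0 ≅ Z,  H_1 ≅ Z ⊕ Z/2Z,  H_2 = 0.

Take the total order 0 < 1 < 2 < 3 < 4 < 5 < 6 < 7 < 8 < 9 on the vertex set. Then K (dimension 2) consists of the simplices:

  0-simplices (10): [0], [1], [2], [3], [4], [5], [6], [7], [8], [9]
  1-simplices (30): (30 of them)
  2-simplices (20): (20 of them)

so the chain groups are C_0 ≅ Z^10, C_1 ≅ Z^30, C_2 ≅ Z^20.

∂_1: C_1 → C_0 maps an edge to its endpoints' difference, ∂[p,q] = q − p. For instance
  ∂[1,2] = [2] − [1].
The resulting 10×30 matrix has rank 9, and its Smith normal form has invariant factors (1,1,1,1,1,1,1,1,1).

The boundary map ∂_2: C_2 → C_1 acts by ∂[p,q,r] = [q,r] − [p,r] + [p,q]. For instance
  ∂[0,1,4] = [1,4] − [0,4] + [0,1],
  ∂[2,8,9] = [8,9] − [2,9] + [2,8].
The 30×20 boundary matrix has rank 20 and Smith normal form diag(1,1,1,1,1,1,1,1,1,1,1,1,1,1,1,1,1,1,1,2).

Now H_k = ker ∂_k / im ∂_{k+1}, so:

  H_0: rank C_0 − rank ∂_1 = 10 − 9 = 1, and the invariant factors of ∂_1 are all 1, so H_0 = Z.
  H_1: rank ker ∂_1 − rank ∂_2 = (30 − 9) − 20 = 1, and ∂_2 has invariant factor 2 > 1, so H_1 = Z ⊕ Z/2Z.
  H_2: rank ker ∂_2 − rank ∂_3 = (20 − 20) − 0 = 0, and there is no ∂_3, so H_2 = 0.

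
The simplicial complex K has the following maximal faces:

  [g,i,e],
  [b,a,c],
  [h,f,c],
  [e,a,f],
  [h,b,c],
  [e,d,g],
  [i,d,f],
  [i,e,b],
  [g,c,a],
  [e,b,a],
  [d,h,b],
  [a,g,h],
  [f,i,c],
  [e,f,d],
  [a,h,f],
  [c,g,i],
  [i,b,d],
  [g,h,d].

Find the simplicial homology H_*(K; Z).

Take the total order a < b < c < d < e < f < g < h < i on the vertex set. Then K (dimension 2) consists of the simplices:

  0-simplices (9): a, b, c, d, e, f, g, h, i
  1-simplices (27): ab, ac, ae, af, ag, ah, bc, bd, be, bh, bi, cf, cg, ch, ci, de, df, dg, dh, di, ef, eg, ei, fh, fi, gh, gi
  2-simplices (18): abc, abe, acg, aef, afh, agh, bch, bdh, bdi, bei, cfh, cfi, cgi, def, deg, dfi, dgh, egi

so the chain groups are C_0 ≅ Z^9, C_1 ≅ Z^27, C_2 ≅ Z^18.

Boundary ∂_1: C_1 → C_0 is given by ∂[p,q] = [q] − [p].
This gives a 9×27 integer matrix of rank 8; reducing to Smith normal form yields diagonal entries (1,1,1,1,1,1,1,1).

∂_2: C_2 → C_1 maps a triangle to the signed sum of its edges. For instance
  ∂agh = gh − ah + ag,
  ∂aef = ef − af + ae.
The 27×18 boundary matrix has rank 18 and Smith normal form diag(1,1,1,1,1,1,1,1,1,1,1,1,1,1,1,1,1,2).

From H_k ≅ ker(∂_k) / im(∂_{k+1}) we obtain:

  H_0: rank C_0 − rank ∂_1 = 9 − 8 = 1, and the invariant factors of ∂_1 are all 1, so H_0 ≅ Z.
  H_1: rank ker ∂_1 − rank ∂_2 = (27 − 8) − 18 = 1, and ∂_2 has invariant factor 2 > 1, so H_1 ≅ Z ⊕ Z/2.
  H_2: rank ker ∂_2 − rank ∂_3 = (18 − 18) − 0 = 0, and there is no ∂_3, so H_2 ≅ 0.

As a check, the Euler characteristic is 9 − 27 + 18 = 0, which agrees with 1 − 1 + 0 = 0.
(K is a triangulation of the Klein bottle.)

H_0 ≅ Z,  H_1 ≅ Z ⊕ Z/2,  H_2 = 0.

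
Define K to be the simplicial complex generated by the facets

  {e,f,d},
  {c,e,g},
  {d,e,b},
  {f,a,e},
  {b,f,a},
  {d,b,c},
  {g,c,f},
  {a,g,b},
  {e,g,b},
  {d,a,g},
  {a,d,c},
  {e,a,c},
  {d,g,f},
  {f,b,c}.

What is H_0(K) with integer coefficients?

Take the total order a < b < c < d < e < f < g on the vertex set. Then K (dimension 2) consists of the simplices:

  0-simplices (7): a, b, c, d, e, f, g
  1-simplices (21): ab, ac, ad, ae, af, ag, bc, bd, be, bf, bg, cd, ce, cf, cg, de, df, dg, ef, eg, fg
  2-simplices (14): abf, abg, acd, ace, adg, aef, bcd, bcf, bde, beg, ceg, cfg, def, dfg

Hence C_0 ≅ Z^7, C_1 ≅ Z^21, C_2 ≅ Z^14.

Boundary ∂_1: C_1 → C_0 is given by ∂[p,q] = [q] − [p].
The resulting 7×21 matrix has rank 6, and its Smith normal form has invariant factors (1,1,1,1,1,1).

∂_2: C_2 → C_1 sends each 2-simplex [p,q,r] to [q,r] − [p,r] + [p,q]. For instance
  ∂cfg = fg − cg + cf,
  ∂aef = ef − af + ae.
This gives a 21×14 integer matrix of rank 13; reducing to Smith normal form yields diagonal entries (1,1,1,1,1,1,1,1,1,1,1,1,1).

Reading off H_k = ker ∂_k / im ∂_{k+1}:

  H_0: rank C_0 − rank ∂_1 = 7 − 6 = 1, and the invariant factors of ∂_1 are all 1, so H_0 ≅ Z.

H_0 ≅ Z.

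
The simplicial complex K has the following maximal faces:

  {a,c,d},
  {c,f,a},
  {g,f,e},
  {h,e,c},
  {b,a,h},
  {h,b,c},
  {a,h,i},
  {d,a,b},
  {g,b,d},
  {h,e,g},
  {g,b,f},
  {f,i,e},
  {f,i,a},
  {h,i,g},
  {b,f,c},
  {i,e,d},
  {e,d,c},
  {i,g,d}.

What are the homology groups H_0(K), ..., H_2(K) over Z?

H_0 = Z,  H_1 = Z ⊕ Z/2Z,  H_2 = 0.

Fix the vertex order a < b < c < d < e < f < g < h < i and write every simplex with vertices in increasing order. Then dim K = 2 and the simplices of K are:

  0-simplices (9): a, b, c, d, e, f, g, h, i
  1-simplices (27): ab, ac, ad, af, ah, ai, bc, bd, bf, bg, bh, cd, ce, cf, ch, de, dg, di, ef, eg, eh, ei, fg, fi, gh, gi, hi
  2-simplices (18): abd, abh, acd, acf, afi, ahi, bcf, bch, bdg, bfg, cde, ceh, dei, dgi, efg, efi, egh, ghi

Hence C_0 ≅ Z^9, C_1 ≅ Z^27, C_2 ≅ Z^18.

Boundary ∂_1: C_1 → C_0 sends each edge [p,q] (with p < q) to q − p.
The 9×27 boundary matrix has rank 8 and Smith normal form diag(1,1,1,1,1,1,1,1).

∂_2: C_2 → C_1 acts by ∂[p,q,r] = [q,r] − [p,r] + [p,q]. For instance
  ∂cde = de − ce + cd,
  ∂acf = cf − af + ac.
As a 27×18 matrix over Z this has rank 18, with invariant factors (1,1,1,1,1,1,1,1,1,1,1,1,1,1,1,1,1,2).

Reading off H_k = ker ∂_k / im ∂_{k+1}:

  H_0: rank C_0 − rank ∂_1 = 9 − 8 = 1, and the invariant factors of ∂_1 are all 1, so H_0 ≅ Z.
  H_1: rank ker ∂_1 − rank ∂_2 = (27 − 8) − 18 = 1, and ∂_2 has invariant factor 2 > 1, so H_1 ≅ Z ⊕ Z/2Z.
  H_2: rank ker ∂_2 − rank ∂_3 = (18 − 18) − 0 = 0, and there is no ∂_3, so H_2 ≅ 0.

(K is a triangulation of the Klein bottle.)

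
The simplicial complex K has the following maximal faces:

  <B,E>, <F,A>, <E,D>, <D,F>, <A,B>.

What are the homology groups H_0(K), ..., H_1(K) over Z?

H_0 ≅ Z,  H_1 ≅ Z.

We work with the vertex ordering A < B < D < E < F. The simplices of K, each written with vertices in increasing order, are:

  0-simplices (5): A, B, D, E, F
  1-simplices (5): AB, AF, BE, DE, DF

so the chain groups are C_0 ≅ Z^5, C_1 ≅ Z^5.

Boundary ∂_1: C_1 → C_0 maps an edge to its endpoints' difference, ∂[p,q] = q − p.
The 5×5 boundary matrix has rank 4 and Smith normal form diag(1,1,1,1).

Now H_k = ker ∂_k / im ∂_{k+1}, so:

  H_0: rank C_0 − rank ∂_1 = 5 − 4 = 1, and the invariant factors of ∂_1 are all 1, so H_0 ≅ Z.
  H_1: rank ker ∂_1 − rank ∂_2 = (5 − 4) − 0 = 1, and there is no ∂_2, so H_1 ≅ Z.

As a check, the Euler characteristic is 5 − 5 = 0, which agrees with 1 − 1 = 0.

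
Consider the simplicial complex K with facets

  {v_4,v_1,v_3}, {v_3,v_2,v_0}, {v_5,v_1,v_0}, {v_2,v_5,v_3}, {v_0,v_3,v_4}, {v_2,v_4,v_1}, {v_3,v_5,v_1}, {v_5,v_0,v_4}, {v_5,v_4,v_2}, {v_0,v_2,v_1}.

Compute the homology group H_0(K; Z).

K has 6 vertices, 15 edges, 10 triangles.
rank ∂_0 = 0, rank ∂_1 = 5 ⇒ b_0 = 6 − 0 − 5 = 1; all invariant factors of ∂_1 are 1 so no torsion. So H_0 = Z.

H_0 = Z.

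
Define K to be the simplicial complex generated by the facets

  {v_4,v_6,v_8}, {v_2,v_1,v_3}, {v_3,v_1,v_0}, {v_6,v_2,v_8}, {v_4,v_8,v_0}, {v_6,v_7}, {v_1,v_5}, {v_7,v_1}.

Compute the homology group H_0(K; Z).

Order the vertices as v_0 < v_1 < v_2 < v_3 < v_4 < v_5 < v_6 < v_7 < v_8. Listing each simplex with vertices in this order, K has dimension 2 with simplices:

  0-simplices (9): [v_0], [v_1], [v_2], [v_3], [v_4], [v_5], [v_6], [v_7], [v_8]
  1-simplices (15): (15 of them)
  2-simplices (5): [v_0,v_1,v_3], [v_0,v_4,v_8], [v_1,v_2,v_3], [v_2,v_6,v_8], [v_4,v_6,v_8]

so the chain groups are C_0 ≅ Z^9, C_1 ≅ Z^15, C_2 ≅ Z^5.

∂_1: C_1 → C_0 maps an edge to its endpoints' difference, ∂[p,q] = q − p. For instance
  ∂[v_0,v_4] = [v_4] − [v_0].
The resulting 9×15 matrix has rank 8, and its Smith normal form has invariant factors (1,1,1,1,1,1,1,1).

Boundary ∂_2: C_2 → C_1 sends each 2-simplex [p,q,r] to [q,r] − [p,r] + [p,q]. For instance
  ∂[v_0,v_4,v_8] = [v_4,v_8] − [v_0,v_8] + [v_0,v_4],
  ∂[v_0,v_1,v_3] = [v_1,v_3] − [v_0,v_3] + [v_0,v_1].
The resulting 15×5 matrix has rank 5, and its Smith normal form has invariant factors (1,1,1,1,1).

Now H_k = ker ∂_k / im ∂_{k+1}, so:

  H_0: rank C_0 − rank ∂_1 = 9 − 8 = 1, and the invariant factors of ∂_1 are all 1, so H_0 = Z.

H_0 = Z.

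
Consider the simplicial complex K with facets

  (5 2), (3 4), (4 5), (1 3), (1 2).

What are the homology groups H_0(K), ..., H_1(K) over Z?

H_0 ≅ Z,  H_1 ≅ Z.

K has 5 vertices, 5 edges.
rank ∂_0 = 0, rank ∂_1 = 4 ⇒ b_0 = 5 − 0 − 4 = 1; all invariant factors of ∂_1 are 1 so no torsion. So H_0 = Z.
rank ∂_1 = 4, rank ∂_2 = 0 ⇒ b_1 = 5 − 4 − 0 = 1. So H_1 = Z.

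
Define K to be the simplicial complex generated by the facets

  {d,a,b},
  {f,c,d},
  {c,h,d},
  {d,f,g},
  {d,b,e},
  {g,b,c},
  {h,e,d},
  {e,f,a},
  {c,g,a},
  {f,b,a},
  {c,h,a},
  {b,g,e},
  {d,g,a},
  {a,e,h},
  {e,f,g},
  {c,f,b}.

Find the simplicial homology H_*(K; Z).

H_0 ≅ Z,  H_1 ≅ Z^2,  H_2 ≅ Z.

Fix the vertex order a < b < c < d < e < f < g < h and write every simplex with vertices in increasing order. Then dim K = 2 and the simplices of K are:

  0-simplices (8): a, b, c, d, e, f, g, h
  1-simplices (24): ab, ac, ad, ae, af, ag, ah, bc, bd, be, bf, bg, cd, cf, cg, ch, de, df, dg, dh, ef, eg, eh, fg
  2-simplices (16): abd, abf, acg, ach, adg, aef, aeh, bcf, bcg, bde, beg, cdf, cdh, deh, dfg, efg

Hence C_0 ≅ Z^8, C_1 ≅ Z^24, C_2 ≅ Z^16.

The boundary map ∂_1: C_1 → C_0 sends each edge [p,q] (with p < q) to q − p.
This gives a 8×24 integer matrix of rank 7; reducing to Smith normal form yields diagonal entries (1,1,1,1,1,1,1).

The boundary map ∂_2: C_2 → C_1 sends each 2-simplex [p,q,r] to [q,r] − [p,r] + [p,q]. For instance
  ∂bcg = cg − bg + bc,
  ∂cdh = dh − ch + cd.
The resulting 24×16 matrix has rank 15, and its Smith normal form has invariant factors (1,1,1,1,1,1,1,1,1,1,1,1,1,1,1).

Reading off H_k = ker ∂_k / im ∂_{k+1}:

  H_0: rank C_0 − rank ∂_1 = 8 − 7 = 1, and the invariant factors of ∂_1 are all 1, so H_0 ≅ Z.
  H_1: rank ker ∂_1 − rank ∂_2 = (24 − 7) − 15 = 2, and the invariant factors of ∂_2 are all 1, so H_1 ≅ Z^2.
  H_2: rank ker ∂_2 − rank ∂_3 = (16 − 15) − 0 = 1, and there is no ∂_3, so H_2 ≅ Z.

(K is a triangulation of the torus T^2.)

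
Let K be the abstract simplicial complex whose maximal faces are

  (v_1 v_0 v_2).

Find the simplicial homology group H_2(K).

H_2 = 0.

Fix the vertex order v_0 < v_1 < v_2 and write every simplex with vertices in increasing order. Then dim K = 2 and the simplices of K are:

  0-simplices (3): [v_0], [v_1], [v_2]
  1-simplices (3): [v_0,v_1], [v_0,v_2], [v_1,v_2]
  2-simplices (1): [v_0,v_1,v_2]

Hence C_0 ≅ Z^3, C_1 ≅ Z^3, C_2 ≅ Z^1.

∂_1: C_1 → C_0 is given by ∂[p,q] = [q] − [p]. For instance
  ∂[v_1,v_2] = [v_2] − [v_1].
This gives a 3×3 integer matrix of rank 2; reducing to Smith normal form yields diagonal entries (1,1).

Boundary ∂_2: C_2 → C_1 acts by ∂[p,q,r] = [q,r] − [p,r] + [p,q]. For instance
  ∂[v_0,v_1,v_2] = [v_1,v_2] − [v_0,v_2] + [v_0,v_1].
This gives a 3×1 integer matrix of rank 1; reducing to Smith normal form yields diagonal entries (1).

From H_k ≅ ker(∂_k) / im(∂_{k+1}) we obtain:

  H_2: rank ker ∂_2 − rank ∂_3 = (1 − 1) − 0 = 0, and there is no ∂_3, so H_2 = 0.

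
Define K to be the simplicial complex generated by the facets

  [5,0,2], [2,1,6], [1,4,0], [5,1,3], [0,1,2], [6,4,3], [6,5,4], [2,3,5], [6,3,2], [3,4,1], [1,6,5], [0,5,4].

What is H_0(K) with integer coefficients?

Fix the vertex order 0 < 1 < 2 < 3 < 4 < 5 < 6 and write every simplex with vertices in increasing order. Then dim K = 2 and the simplices of K are:

  0-simplices (7): [0], [1], [2], [3], [4], [5], [6]
  1-simplices (18): [0,1], [0,2], [0,4], [0,5], [1,2], [1,3], [1,4], [1,5], [1,6], [2,3], [2,5], [2,6], [3,4], [3,5], [3,6], [4,5], [4,6], [5,6]
  2-simplices (12): [0,1,2], [0,1,4], [0,2,5], [0,4,5], [1,2,6], [1,3,4], [1,3,5], [1,5,6], [2,3,5], [2,3,6], [3,4,6], [4,5,6]

Hence C_0 ≅ Z^7, C_1 ≅ Z^18, C_2 ≅ Z^12.

∂_1: C_1 → C_0 is given by ∂[p,q] = [q] − [p].
The resulting 7×18 matrix has rank 6, and its Smith normal form has invariant factors (1,1,1,1,1,1).

∂_2: C_2 → C_1 maps a triangle to the signed sum of its edges. For instance
  ∂[0,1,2] = [1,2] − [0,2] + [0,1],
  ∂[1,3,5] = [3,5] − [1,5] + [1,3].
The resulting 18×12 matrix has rank 12, and its Smith normal form has invariant factors (1,1,1,1,1,1,1,1,1,1,1,2).

Now H_k = ker ∂_k / im ∂_{k+1}, so:

  H_0: rank C_0 − rank ∂_1 = 7 − 6 = 1, and the invariant factors of ∂_1 are all 1, so H_0 ≅ Z.

(K is a triangulation of the real projective plane RP^2.)

H_0 ≅ Z.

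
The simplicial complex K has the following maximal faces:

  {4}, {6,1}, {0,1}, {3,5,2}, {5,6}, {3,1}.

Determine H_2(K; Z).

H_2 ≅ 0.

Take the total order 0 < 1 < 2 < 3 < 4 < 5 < 6 on the vertex set. Then K (dimension 2) consists of the simplices:

  0-simplices (7): [0], [1], [2], [3], [4], [5], [6]
  1-simplices (7): [0,1], [1,3], [1,6], [2,3], [2,5], [3,5], [5,6]
  2-simplices (1): [2,3,5]

Hence C_0 ≅ Z^7, C_1 ≅ Z^7, C_2 ≅ Z^1.

Boundary ∂_1: C_1 → C_0 is given by ∂[p,q] = [q] − [p].
This gives a 7×7 integer matrix of rank 5; reducing to Smith normal form yields diagonal entries (1,1,1,1,1).

The boundary map ∂_2: C_2 → C_1 sends each 2-simplex [p,q,r] to [q,r] − [p,r] + [p,q]. For instance
  ∂[2,3,5] = [3,5] − [2,5] + [2,3].
As a 7×1 matrix over Z this has rank 1, with invariant factors (1).

From H_k ≅ ker(∂_k) / im(∂_{k+1}) we obtain:

  H_2: rank ker ∂_2 − rank ∂_3 = (1 − 1) − 0 = 0, and there is no ∂_3, so H_2 ≅ 0.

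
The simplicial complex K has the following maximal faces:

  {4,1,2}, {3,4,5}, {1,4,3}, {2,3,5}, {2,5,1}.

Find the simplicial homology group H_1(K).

Order the vertices as 1 < 2 < 3 < 4 < 5. Listing each simplex with vertices in this order, K has dimension 2 with simplices:

  0-simplices (5): [1], [2], [3], [4], [5]
  1-simplices (10): [1,2], [1,3], [1,4], [1,5], [2,3], [2,4], [2,5], [3,4], [3,5], [4,5]
  2-simplices (5): [1,2,4], [1,2,5], [1,3,4], [2,3,5], [3,4,5]

giving chain groups C_0 ≅ Z^5, C_1 ≅ Z^10, C_2 ≅ Z^5.

The boundary map ∂_1: C_1 → C_0 maps an edge to its endpoints' difference, ∂[p,q] = q − p.
As a 5×10 matrix over Z this has rank 4, with invariant factors (1,1,1,1).

The boundary map ∂_2: C_2 → C_1 sends each 2-simplex [p,q,r] to [q,r] − [p,r] + [p,q]. For instance
  ∂[1,3,4] = [3,4] − [1,4] + [1,3],
  ∂[1,2,4] = [2,4] − [1,4] + [1,2].
The resulting 10×5 matrix has rank 5, and its Smith normal form has invariant factors (1,1,1,1,1).

Reading off H_k = ker ∂_k / im ∂_{k+1}:

  H_1: rank ker ∂_1 − rank ∂_2 = (10 − 4) − 5 = 1, and the invariant factors of ∂_2 are all 1, so H_1 ≅ Z.

H_1 ≅ Z.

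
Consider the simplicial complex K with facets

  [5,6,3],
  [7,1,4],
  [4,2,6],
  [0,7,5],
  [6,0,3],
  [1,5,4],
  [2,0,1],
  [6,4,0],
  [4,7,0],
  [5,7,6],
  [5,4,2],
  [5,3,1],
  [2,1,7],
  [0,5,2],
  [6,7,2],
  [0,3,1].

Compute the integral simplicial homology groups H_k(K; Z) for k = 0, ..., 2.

Take the total order 0 < 1 < 2 < 3 < 4 < 5 < 6 < 7 on the vertex set. Then K (dimension 2) consists of the simplices:

  0-simplices (8): [0], [1], [2], [3], [4], [5], [6], [7]
  1-simplices (24): (24 of them)
  2-simplices (16): [0,1,2], [0,1,3], [0,2,5], [0,3,6], [0,4,6], [0,4,7], [0,5,7], [1,2,7], [1,3,5], [1,4,5], [1,4,7], [2,4,5], [2,4,6], [2,6,7], [3,5,6], [5,6,7]

giving chain groups C_0 ≅ Z^8, C_1 ≅ Z^24, C_2 ≅ Z^16.

Boundary ∂_1: C_1 → C_0 is given by ∂[p,q] = [q] − [p]. For instance
  ∂[2,4] = [4] − [2].
The 8×24 boundary matrix has rank 7 and Smith normal form diag(1,1,1,1,1,1,1).

∂_2: C_2 → C_1 sends each 2-simplex [p,q,r] to [q,r] − [p,r] + [p,q]. For instance
  ∂[3,5,6] = [5,6] − [3,6] + [3,5],
  ∂[1,4,5] = [4,5] − [1,5] + [1,4].
The resulting 24×16 matrix has rank 15, and its Smith normal form has invariant factors (1,1,1,1,1,1,1,1,1,1,1,1,1,1,1).

From H_k ≅ ker(∂_k) / im(∂_{k+1}) we obtain:

  H_0: rank C_0 − rank ∂_1 = 8 − 7 = 1, and the invariant factors of ∂_1 are all 1, so H_0 = Z.
  H_1: rank ker ∂_1 − rank ∂_2 = (24 − 7) − 15 = 2, and the invariant factors of ∂_2 are all 1, so H_1 = Z^2.
  H_2: rank ker ∂_2 − rank ∂_3 = (16 − 15) − 0 = 1, and there is no ∂_3, so H_2 = Z.

As a check, the Euler characteristic is 8 − 24 + 16 = 0, which agrees with 1 − 2 + 1 = 0.
(K is a triangulation of the torus T^2.)

H_0 = Z,  H_1 = Z^2,  H_2 = Z.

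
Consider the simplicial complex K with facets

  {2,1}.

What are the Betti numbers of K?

We work with the vertex ordering 1 < 2. The simplices of K, each written with vertices in increasing order, are:

  0-simplices (2): [1], [2]
  1-simplices (1): [1,2]

giving chain groups C_0 ≅ Z^2, C_1 ≅ Z^1.

Boundary ∂_1: C_1 → C_0 sends each edge [p,q] (with p < q) to q − p. For instance
  ∂[1,2] = [2] − [1].
The 2×1 boundary matrix has rank 1 and Smith normal form diag(1).

Computing H_k = (kernel of ∂_k) / (image of ∂_{k+1}):

  H_0: rank C_0 − rank ∂_1 = 2 − 1 = 1, and the invariant factors of ∂_1 are all 1, so H_0 ≅ Z.
  H_1: rank ker ∂_1 − rank ∂_2 = (1 − 1) − 0 = 0, and there is no ∂_2, so H_1 ≅ 0.

As a check, the Euler characteristic is 2 − 1 = 1, which agrees with 1 − 0 = 1.
(K is a triangulation of the 1-simplex.)

Hence the Betti numbers are b_0 = 1, b_1 = 0.

b_0 = 1, b_1 = 0.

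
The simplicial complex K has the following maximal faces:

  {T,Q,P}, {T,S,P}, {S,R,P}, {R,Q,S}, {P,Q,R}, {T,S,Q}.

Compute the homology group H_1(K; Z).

Fix the vertex order P < Q < R < S < T and write every simplex with vertices in increasing order. Then dim K = 2 and the simplices of K are:

  0-simplices (5): P, Q, R, S, T
  1-simplices (9): PQ, PR, PS, PT, QR, QS, QT, RS, ST
  2-simplices (6): PQR, PQT, PRS, PST, QRS, QST

giving chain groups C_0 ≅ Z^5, C_1 ≅ Z^9, C_2 ≅ Z^6.

The boundary map ∂_1: C_1 → C_0 sends each edge [p,q] (with p < q) to q − p.
This gives a 5×9 integer matrix of rank 4; reducing to Smith normal form yields diagonal entries (1,1,1,1).

The boundary map ∂_2: C_2 → C_1 sends each 2-simplex [p,q,r] to [q,r] − [p,r] + [p,q]. For instance
  ∂PRS = RS − PS + PR,
  ∂PQR = QR − PR + PQ.
The 9×6 boundary matrix has rank 5 and Smith normal form diag(1,1,1,1,1).

Computing H_k = (kernel of ∂_k) / (image of ∂_{k+1}):

  H_1: rank ker ∂_1 − rank ∂_2 = (9 − 4) − 5 = 0, and the invariant factors of ∂_2 are all 1, so H_1 = 0.

(K is a triangulation of the 2-sphere S^2.)

H_1 = 0.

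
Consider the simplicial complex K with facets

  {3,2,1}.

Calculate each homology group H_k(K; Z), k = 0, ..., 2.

H_0 = Z,  H_1 = 0,  H_2 = 0.

Order the vertices as 1 < 2 < 3. Listing each simplex with vertices in this order, K has dimension 2 with simplices:

  0-simplices (3): [1], [2], [3]
  1-simplices (3): [1,2], [1,3], [2,3]
  2-simplices (1): [1,2,3]

Hence C_0 ≅ Z^3, C_1 ≅ Z^3, C_2 ≅ Z^1.

The boundary map ∂_1: C_1 → C_0 is given by ∂[p,q] = [q] − [p]. For instance
  ∂[2,3] = [3] − [2].
The resulting 3×3 matrix has rank 2, and its Smith normal form has invariant factors (1,1).

∂_2: C_2 → C_1 acts by ∂[p,q,r] = [q,r] − [p,r] + [p,q]. For instance
  ∂[1,2,3] = [2,3] − [1,3] + [1,2].
The resulting 3×1 matrix has rank 1, and its Smith normal form has invariant factors (1).

Now H_k = ker ∂_k / im ∂_{k+1}, so:

  H_0: rank C_0 − rank ∂_1 = 3 − 2 = 1, and the invariant factors of ∂_1 are all 1, so H_0 ≅ Z.
  H_1: rank ker ∂_1 − rank ∂_2 = (3 − 2) − 1 = 0, and the invariant factors of ∂_2 are all 1, so H_1 ≅ 0.
  H_2: rank ker ∂_2 − rank ∂_3 = (1 − 1) − 0 = 0, and there is no ∂_3, so H_2 ≅ 0.

As a check, the Euler characteristic is 3 − 3 + 1 = 1, which agrees with 1 − 0 + 0 = 1.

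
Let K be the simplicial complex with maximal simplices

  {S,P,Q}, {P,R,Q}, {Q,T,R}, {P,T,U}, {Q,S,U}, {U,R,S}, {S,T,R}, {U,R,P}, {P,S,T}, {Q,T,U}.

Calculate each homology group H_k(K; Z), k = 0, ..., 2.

We work with the vertex ordering P < Q < R < S < T < U. The simplices of K, each written with vertices in increasing order, are:

  0-simplices (6): P, Q, R, S, T, U
  1-simplices (15): PQ, PR, PS, PT, PU, QR, QS, QT, QU, RS, RT, RU, ST, SU, TU
  2-simplices (10): PQR, PQS, PRU, PST, PTU, QRT, QSU, QTU, RST, RSU

so the chain groups are C_0 ≅ Z^6, C_1 ≅ Z^15, C_2 ≅ Z^10.

∂_1: C_1 → C_0 is given by ∂[p,q] = [q] − [p]. For instance
  ∂ST = T − S.
The resulting 6×15 matrix has rank 5, and its Smith normal form has invariant factors (1,1,1,1,1).

∂_2: C_2 → C_1 maps a triangle to the signed sum of its edges. For instance
  ∂QRT = RT − QT + QR,
  ∂PST = ST − PT + PS.
This gives a 15×10 integer matrix of rank 10; reducing to Smith normal form yields diagonal entries (1,1,1,1,1,1,1,1,1,2).

Reading off H_k = ker ∂_k / im ∂_{k+1}:

  H_0: rank C_0 − rank ∂_1 = 6 − 5 = 1, and the invariant factors of ∂_1 are all 1, so H_0 ≅ Z.
  H_1: rank ker ∂_1 − rank ∂_2 = (15 − 5) − 10 = 0, and ∂_2 has invariant factor 2 > 1, so H_1 ≅ Z/2.
  H_2: rank ker ∂_2 − rank ∂_3 = (10 − 10) − 0 = 0, and there is no ∂_3, so H_2 ≅ 0.

As a check, the Euler characteristic is 6 − 15 + 10 = 1, which agrees with 1 − 0 + 0 = 1.
(K is a triangulation of the real projective plane RP^2.)

H_0 = Z,  H_1 = Z/2,  H_2 = 0.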